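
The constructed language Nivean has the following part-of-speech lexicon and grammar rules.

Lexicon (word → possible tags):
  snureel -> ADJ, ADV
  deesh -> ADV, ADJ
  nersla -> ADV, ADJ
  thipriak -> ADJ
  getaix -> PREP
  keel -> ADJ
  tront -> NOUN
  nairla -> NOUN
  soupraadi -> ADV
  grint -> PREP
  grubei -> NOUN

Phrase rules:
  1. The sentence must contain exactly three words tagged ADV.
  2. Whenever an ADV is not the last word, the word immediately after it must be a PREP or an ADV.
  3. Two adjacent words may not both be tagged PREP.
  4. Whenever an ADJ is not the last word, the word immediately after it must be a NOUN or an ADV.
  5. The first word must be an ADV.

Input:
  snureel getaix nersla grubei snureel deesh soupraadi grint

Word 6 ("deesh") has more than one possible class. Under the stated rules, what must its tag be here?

ADV

Candidates per position — 1:snureel {ADJ,ADV}; 2:getaix {PREP}; 3:nersla {ADV,ADJ}; 4:grubei {NOUN}; 5:snureel {ADJ,ADV}; 6:deesh {ADV,ADJ}; 7:soupraadi {ADV}; 8:grint {PREP}.
Word 1 cannot be ADJ — rule 4 would then fail for every completion. It is ADV.
Word 3 cannot be ADV — rule 2 would then fail for every completion. It is ADJ.
Position 6: the remaining choice is settled jointly with positions 5 — only ADV at position 6 is part of a tagging that satisfies every rule.
So the tagging must be: ADV PREP ADJ NOUN ADJ ADV ADV PREP.
Check: rule 1 holds; rule 2 holds; rule 3 holds; rule 4 holds; rule 5 holds.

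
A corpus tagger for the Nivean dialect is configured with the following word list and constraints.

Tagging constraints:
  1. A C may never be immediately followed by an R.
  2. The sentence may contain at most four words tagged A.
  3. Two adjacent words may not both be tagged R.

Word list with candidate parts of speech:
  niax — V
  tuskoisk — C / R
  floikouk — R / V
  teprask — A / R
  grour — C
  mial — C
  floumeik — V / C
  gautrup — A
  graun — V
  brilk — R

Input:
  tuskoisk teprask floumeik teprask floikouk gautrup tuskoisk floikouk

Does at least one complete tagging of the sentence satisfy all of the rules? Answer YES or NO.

YES

Candidates per position — 1:tuskoisk {C,R}; 2:teprask {A,R}; 3:floumeik {V,C}; 4:teprask {A,R}; 5:floikouk {R,V}; 6:gautrup {A}; 7:tuskoisk {C,R}; 8:floikouk {R,V}.
One satisfying assignment: R A V A R A R V.
Checking: rule 1 holds; rule 2 holds; rule 3 holds.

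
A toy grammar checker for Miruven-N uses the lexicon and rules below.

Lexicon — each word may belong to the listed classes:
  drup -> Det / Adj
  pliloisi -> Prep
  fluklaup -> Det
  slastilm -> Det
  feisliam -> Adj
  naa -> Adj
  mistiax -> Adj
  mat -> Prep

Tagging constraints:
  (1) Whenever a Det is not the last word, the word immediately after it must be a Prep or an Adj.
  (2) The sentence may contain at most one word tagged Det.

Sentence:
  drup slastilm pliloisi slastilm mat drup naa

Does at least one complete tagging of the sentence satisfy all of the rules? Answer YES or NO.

NO

Candidates per position — 1:drup {Det,Adj}; 2:slastilm {Det}; 3:pliloisi {Prep}; 4:slastilm {Det}; 5:mat {Prep}; 6:drup {Det,Adj}; 7:naa {Adj}.
Rule 2 cannot be satisfied by any choice of tags from the lexicon.
So there is no consistent tagging.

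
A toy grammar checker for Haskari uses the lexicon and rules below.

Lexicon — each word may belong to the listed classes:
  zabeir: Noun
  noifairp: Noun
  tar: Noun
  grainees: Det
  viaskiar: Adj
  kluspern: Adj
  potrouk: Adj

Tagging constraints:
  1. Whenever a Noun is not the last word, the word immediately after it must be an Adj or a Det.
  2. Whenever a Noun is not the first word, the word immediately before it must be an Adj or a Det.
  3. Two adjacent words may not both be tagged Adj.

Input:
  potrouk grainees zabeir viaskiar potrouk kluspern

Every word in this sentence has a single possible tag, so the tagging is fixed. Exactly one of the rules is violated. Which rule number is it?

3

Fixed tagging: Adj Det Noun Adj Adj Adj.
Checking each rule: R1 ok, R2 ok, R3 fails.
Only rule 3 fails.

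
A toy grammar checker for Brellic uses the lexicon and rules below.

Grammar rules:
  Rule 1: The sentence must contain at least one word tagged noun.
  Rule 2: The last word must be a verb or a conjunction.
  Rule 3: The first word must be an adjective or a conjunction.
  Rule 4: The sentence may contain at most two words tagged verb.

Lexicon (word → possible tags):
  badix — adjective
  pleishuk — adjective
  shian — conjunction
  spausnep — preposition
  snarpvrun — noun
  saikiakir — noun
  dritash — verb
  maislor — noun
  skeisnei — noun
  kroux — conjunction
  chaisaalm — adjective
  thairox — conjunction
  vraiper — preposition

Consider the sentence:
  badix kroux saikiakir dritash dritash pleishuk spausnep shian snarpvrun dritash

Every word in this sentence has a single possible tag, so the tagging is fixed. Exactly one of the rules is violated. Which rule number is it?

4

Fixed tagging: adjective conjunction noun verb verb adjective preposition conjunction noun verb.
Applying the rules: R1 ✓, R2 ✓, R3 ✓, R4 ✗.
Only rule 4 fails.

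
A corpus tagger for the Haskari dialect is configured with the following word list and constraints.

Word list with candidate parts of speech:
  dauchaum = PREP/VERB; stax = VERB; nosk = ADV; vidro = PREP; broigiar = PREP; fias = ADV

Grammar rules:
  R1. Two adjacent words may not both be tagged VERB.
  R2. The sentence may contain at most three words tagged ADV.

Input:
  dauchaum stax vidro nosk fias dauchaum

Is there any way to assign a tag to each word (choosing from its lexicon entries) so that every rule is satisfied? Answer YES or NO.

YES

Candidates per position — 1:dauchaum {PREP,VERB}; 2:stax {VERB}; 3:vidro {PREP}; 4:nosk {ADV}; 5:fias {ADV}; 6:dauchaum {PREP,VERB}.
One satisfying assignment: PREP VERB PREP ADV ADV PREP.
Checking: rule 1 ✓; rule 2 ✓.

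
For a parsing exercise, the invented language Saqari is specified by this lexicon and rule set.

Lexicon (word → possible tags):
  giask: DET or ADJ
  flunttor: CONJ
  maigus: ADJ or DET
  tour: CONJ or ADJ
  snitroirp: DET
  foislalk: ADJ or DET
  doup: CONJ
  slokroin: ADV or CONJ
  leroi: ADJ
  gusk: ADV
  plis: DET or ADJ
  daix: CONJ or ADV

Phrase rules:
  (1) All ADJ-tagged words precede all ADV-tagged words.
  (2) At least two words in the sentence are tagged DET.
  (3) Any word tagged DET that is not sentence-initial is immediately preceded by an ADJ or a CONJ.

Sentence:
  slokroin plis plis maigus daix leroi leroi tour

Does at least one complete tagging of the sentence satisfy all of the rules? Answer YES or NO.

Candidates per position — 1:slokroin {ADV,CONJ}; 2:plis {DET,ADJ}; 3:plis {DET,ADJ}; 4:maigus {ADJ,DET}; 5:daix {CONJ,ADV}; 6:leroi {ADJ}; 7:leroi {ADJ}; 8:tour {CONJ,ADJ}.
One satisfying assignment: CONJ DET ADJ DET CONJ ADJ ADJ ADJ.
Verifying each rule — rule 1 ok; rule 2 ok; rule 3 ok.

YES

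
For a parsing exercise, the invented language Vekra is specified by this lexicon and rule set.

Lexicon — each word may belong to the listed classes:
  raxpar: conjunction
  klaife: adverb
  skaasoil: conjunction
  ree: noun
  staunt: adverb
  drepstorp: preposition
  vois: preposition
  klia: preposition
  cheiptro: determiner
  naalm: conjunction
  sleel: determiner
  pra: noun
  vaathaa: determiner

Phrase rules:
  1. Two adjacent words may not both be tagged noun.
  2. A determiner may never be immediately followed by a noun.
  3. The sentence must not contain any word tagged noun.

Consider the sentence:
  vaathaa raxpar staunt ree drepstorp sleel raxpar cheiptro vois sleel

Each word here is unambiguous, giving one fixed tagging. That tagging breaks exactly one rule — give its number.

3

Fixed tagging: determiner conjunction adverb noun preposition determiner conjunction determiner preposition determiner.
Applying the rules: R1 pass, R2 pass, R3 fail.
Only rule 3 fails.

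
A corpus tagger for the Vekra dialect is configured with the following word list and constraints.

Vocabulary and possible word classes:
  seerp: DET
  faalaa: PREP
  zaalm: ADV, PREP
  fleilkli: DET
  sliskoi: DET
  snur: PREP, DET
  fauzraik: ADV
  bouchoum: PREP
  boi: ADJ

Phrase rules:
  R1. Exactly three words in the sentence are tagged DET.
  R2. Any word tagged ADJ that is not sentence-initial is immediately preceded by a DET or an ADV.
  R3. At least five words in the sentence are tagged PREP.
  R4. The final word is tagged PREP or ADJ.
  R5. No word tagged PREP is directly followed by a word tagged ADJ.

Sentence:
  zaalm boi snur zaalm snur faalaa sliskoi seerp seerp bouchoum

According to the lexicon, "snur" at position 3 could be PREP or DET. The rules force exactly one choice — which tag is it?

Candidates per position — 1:zaalm {ADV,PREP}; 2:boi {ADJ}; 3:snur {PREP,DET}; 4:zaalm {ADV,PREP}; 5:snur {PREP,DET}; 6:faalaa {PREP}; 7:sliskoi {DET}; 8:seerp {DET}; 9:seerp {DET}; 10:bouchoum {PREP}.
Position 1: tagging it PREP would leave rule 2 unsatisfiable, so it must be ADV.
Position 3: tagging it DET would leave rule 1 unsatisfiable, so it must be PREP.
Position 4: tagging it ADV would leave rule 3 unsatisfiable, so it must be PREP.
Position 5: tagging it DET would leave rule 1 unsatisfiable, so it must be PREP.
That leaves exactly one tagging: ADV ADJ PREP PREP PREP PREP DET DET DET PREP.
Check: rule 1 satisfied; rule 2 satisfied; rule 3 satisfied; rule 4 satisfied; rule 5 satisfied.

PREP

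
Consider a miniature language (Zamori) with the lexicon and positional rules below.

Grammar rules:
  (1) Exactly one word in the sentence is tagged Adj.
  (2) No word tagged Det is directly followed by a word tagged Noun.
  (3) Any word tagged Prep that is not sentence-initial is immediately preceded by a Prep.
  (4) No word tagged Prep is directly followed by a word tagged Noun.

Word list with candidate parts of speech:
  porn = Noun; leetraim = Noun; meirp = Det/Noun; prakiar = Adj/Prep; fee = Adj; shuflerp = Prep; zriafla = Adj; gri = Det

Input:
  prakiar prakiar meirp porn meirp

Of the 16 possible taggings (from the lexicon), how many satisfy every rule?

Candidates per position — 1:prakiar {Adj,Prep}; 2:prakiar {Adj,Prep}; 3:meirp {Det,Noun}; 4:porn {Noun}; 5:meirp {Det,Noun}.
There are 16 candidate sequences in total.
The sequences that satisfy every rule: Prep Adj Noun Noun Det; Prep Adj Noun Noun Noun.
Count = 2.

2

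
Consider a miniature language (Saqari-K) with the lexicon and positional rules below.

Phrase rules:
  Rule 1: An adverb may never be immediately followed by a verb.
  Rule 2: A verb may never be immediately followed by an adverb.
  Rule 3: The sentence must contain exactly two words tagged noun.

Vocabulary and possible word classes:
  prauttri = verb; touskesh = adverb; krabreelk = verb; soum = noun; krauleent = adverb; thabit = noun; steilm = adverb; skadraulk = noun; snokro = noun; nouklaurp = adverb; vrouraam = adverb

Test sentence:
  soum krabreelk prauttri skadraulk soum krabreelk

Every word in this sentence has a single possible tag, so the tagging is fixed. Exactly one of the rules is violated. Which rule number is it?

Fixed tagging: noun verb verb noun noun verb.
Checking each rule: R1 ok, R2 ok, R3 fails.
Only rule 3 fails.

3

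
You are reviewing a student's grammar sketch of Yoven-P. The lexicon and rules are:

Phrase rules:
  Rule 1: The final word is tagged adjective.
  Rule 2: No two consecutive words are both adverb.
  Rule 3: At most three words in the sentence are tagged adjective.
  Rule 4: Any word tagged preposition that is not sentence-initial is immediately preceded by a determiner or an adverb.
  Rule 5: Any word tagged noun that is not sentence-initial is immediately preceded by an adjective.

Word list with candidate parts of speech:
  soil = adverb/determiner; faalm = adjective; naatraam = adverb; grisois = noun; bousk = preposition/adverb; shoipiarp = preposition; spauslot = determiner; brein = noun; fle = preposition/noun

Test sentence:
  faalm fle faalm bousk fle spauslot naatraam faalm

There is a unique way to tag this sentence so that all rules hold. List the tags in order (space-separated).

adjective noun adjective adverb preposition determiner adverb adjective

Candidates per position — 1:faalm {adjective}; 2:fle {preposition,noun}; 3:faalm {adjective}; 4:bousk {preposition,adverb}; 5:fle {preposition,noun}; 6:spauslot {determiner}; 7:naatraam {adverb}; 8:faalm {adjective}.
Position 2: preposition is ruled out by rule 4; that leaves noun.
Position 4: preposition is ruled out by rule 4; that leaves adverb.
Position 5: noun is ruled out by rule 5; that leaves preposition.
That leaves exactly one tagging: adjective noun adjective adverb preposition determiner adverb adjective.
Checking: rule 1 holds; rule 2 holds; rule 3 holds; rule 4 holds; rule 5 holds.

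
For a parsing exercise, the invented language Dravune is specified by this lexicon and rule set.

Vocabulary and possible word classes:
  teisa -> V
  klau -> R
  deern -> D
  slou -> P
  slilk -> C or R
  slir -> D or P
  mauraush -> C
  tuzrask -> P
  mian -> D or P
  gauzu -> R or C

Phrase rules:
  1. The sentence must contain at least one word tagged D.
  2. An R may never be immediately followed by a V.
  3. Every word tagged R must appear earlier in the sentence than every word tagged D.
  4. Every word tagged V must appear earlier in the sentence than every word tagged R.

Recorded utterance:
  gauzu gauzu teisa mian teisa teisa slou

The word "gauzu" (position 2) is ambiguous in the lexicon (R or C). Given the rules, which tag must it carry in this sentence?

C

Candidates per position — 1:gauzu {R,C}; 2:gauzu {R,C}; 3:teisa {V}; 4:mian {D,P}; 5:teisa {V}; 6:teisa {V}; 7:slou {P}.
Word 1 cannot be R — rule 4 would then fail for every completion. It is C.
Word 2 cannot be R — rule 2 would then fail for every completion. It is C.
Word 4 cannot be P — rule 1 would then fail for every completion. It is D.
So the tagging must be: C C V D V V P.
Check: rule 1 holds; rule 2 holds; rule 3 holds; rule 4 holds.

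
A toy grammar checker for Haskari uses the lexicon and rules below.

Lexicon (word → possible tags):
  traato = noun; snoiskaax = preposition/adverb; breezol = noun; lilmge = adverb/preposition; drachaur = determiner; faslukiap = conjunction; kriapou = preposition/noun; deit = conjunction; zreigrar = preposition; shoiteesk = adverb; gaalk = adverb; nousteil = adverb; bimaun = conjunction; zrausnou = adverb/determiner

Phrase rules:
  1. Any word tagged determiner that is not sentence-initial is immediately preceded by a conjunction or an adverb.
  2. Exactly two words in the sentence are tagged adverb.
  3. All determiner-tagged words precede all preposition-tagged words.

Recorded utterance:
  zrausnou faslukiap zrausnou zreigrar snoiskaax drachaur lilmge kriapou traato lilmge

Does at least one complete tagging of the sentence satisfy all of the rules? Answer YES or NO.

Candidates per position — 1:zrausnou {adverb,determiner}; 2:faslukiap {conjunction}; 3:zrausnou {adverb,determiner}; 4:zreigrar {preposition}; 5:snoiskaax {preposition,adverb}; 6:drachaur {determiner}; 7:lilmge {adverb,preposition}; 8:kriapou {preposition,noun}; 9:traato {noun}; 10:lilmge {adverb,preposition}.
Rule 3 cannot be satisfied by any choice of tags from the lexicon.
So there is no consistent tagging.

NO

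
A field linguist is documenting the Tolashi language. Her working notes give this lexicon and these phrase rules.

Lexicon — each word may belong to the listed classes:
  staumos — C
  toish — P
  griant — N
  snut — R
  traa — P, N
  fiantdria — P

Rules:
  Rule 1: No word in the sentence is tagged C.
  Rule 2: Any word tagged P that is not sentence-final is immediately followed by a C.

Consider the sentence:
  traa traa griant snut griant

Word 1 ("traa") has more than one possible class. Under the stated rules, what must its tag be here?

Candidates per position — 1:traa {P,N}; 2:traa {P,N}; 3:griant {N}; 4:snut {R}; 5:griant {N}.
Position 1: P is ruled out by rule 2; that leaves N.
Position 2: P is ruled out by rule 2; that leaves N.
So the tagging must be: N N N R N.
Checking: rule 1 ok; rule 2 ok.

N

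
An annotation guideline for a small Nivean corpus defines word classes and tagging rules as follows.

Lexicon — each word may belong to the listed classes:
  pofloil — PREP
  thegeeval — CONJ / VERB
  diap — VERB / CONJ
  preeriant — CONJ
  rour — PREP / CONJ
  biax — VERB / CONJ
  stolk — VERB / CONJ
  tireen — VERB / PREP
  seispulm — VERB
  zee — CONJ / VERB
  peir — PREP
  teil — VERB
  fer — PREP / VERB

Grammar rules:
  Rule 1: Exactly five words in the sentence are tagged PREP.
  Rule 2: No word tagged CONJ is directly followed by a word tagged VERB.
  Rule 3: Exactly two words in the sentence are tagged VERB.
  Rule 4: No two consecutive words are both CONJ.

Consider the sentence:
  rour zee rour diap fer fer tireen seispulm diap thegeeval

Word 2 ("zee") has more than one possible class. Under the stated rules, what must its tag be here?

CONJ

Candidates per position — 1:rour {PREP,CONJ}; 2:zee {CONJ,VERB}; 3:rour {PREP,CONJ}; 4:diap {VERB,CONJ}; 5:fer {PREP,VERB}; 6:fer {PREP,VERB}; 7:tireen {VERB,PREP}; 8:seispulm {VERB}; 9:diap {VERB,CONJ}; 10:thegeeval {CONJ,VERB}.
Position 1: tagging it CONJ would leave rule 1 unsatisfiable, so it must be PREP.
Position 3: tagging it CONJ would leave rule 1 unsatisfiable, so it must be PREP.
Position 5: tagging it VERB would leave rule 1 unsatisfiable, so it must be PREP.
Position 6: tagging it VERB would leave rule 1 unsatisfiable, so it must be PREP.
Position 7: tagging it VERB would leave rule 1 unsatisfiable, so it must be PREP.
Position 2: the remaining choice is settled jointly with positions 4, 9, 10 — only CONJ at position 2 is part of a tagging that satisfies every rule.
The only consistent sequence is: PREP CONJ PREP CONJ PREP PREP PREP VERB VERB CONJ.
Rule-by-rule: rule 1 ✓; rule 2 ✓; rule 3 ✓; rule 4 ✓.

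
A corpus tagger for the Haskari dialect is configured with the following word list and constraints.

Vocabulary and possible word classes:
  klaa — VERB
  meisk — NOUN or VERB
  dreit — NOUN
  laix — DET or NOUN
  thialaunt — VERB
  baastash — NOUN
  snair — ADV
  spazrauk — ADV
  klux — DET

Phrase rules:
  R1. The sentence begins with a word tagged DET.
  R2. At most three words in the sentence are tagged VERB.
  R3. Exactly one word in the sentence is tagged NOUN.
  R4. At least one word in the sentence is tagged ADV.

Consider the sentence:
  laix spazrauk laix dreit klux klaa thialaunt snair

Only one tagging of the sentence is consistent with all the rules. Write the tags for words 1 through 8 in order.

DET ADV DET NOUN DET VERB VERB ADV

Candidates per position — 1:laix {DET,NOUN}; 2:spazrauk {ADV}; 3:laix {DET,NOUN}; 4:dreit {NOUN}; 5:klux {DET}; 6:klaa {VERB}; 7:thialaunt {VERB}; 8:snair {ADV}.
At position 1, choosing NOUN makes rule 1 impossible to satisfy; hence DET.
At position 3, choosing NOUN makes rule 3 impossible to satisfy; hence DET.
So the tagging must be: DET ADV DET NOUN DET VERB VERB ADV.
Checking: rule 1 holds; rule 2 holds; rule 3 holds; rule 4 holds.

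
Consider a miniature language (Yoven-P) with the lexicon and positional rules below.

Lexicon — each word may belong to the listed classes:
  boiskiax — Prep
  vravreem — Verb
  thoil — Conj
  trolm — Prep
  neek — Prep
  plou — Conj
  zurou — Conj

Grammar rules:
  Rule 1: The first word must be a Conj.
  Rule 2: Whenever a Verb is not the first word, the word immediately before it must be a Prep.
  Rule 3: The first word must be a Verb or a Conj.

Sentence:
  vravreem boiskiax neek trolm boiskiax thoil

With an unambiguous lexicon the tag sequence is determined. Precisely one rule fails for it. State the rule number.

Fixed tagging: Verb Prep Prep Prep Prep Conj.
Rule check: R1 fail, R2 pass, R3 pass.
Only rule 1 fails.

1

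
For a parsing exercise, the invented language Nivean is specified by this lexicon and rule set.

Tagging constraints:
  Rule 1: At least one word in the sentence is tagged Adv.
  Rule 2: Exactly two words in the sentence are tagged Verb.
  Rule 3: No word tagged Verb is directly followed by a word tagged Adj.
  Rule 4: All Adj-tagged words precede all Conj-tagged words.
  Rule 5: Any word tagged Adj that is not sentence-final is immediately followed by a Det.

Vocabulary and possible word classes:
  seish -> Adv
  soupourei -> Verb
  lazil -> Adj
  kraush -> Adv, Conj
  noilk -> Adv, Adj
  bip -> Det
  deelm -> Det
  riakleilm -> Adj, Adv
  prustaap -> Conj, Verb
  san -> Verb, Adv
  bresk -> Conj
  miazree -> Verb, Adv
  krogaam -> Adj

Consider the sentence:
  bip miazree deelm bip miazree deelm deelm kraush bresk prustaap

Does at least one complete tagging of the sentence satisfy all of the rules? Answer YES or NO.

YES

Candidates per position — 1:bip {Det}; 2:miazree {Verb,Adv}; 3:deelm {Det}; 4:bip {Det}; 5:miazree {Verb,Adv}; 6:deelm {Det}; 7:deelm {Det}; 8:kraush {Adv,Conj}; 9:bresk {Conj}; 10:prustaap {Conj,Verb}.
One satisfying assignment: Det Adv Det Det Verb Det Det Adv Conj Verb.
Checking: rule 1 satisfied; rule 2 satisfied; rule 3 satisfied; rule 4 satisfied; rule 5 satisfied.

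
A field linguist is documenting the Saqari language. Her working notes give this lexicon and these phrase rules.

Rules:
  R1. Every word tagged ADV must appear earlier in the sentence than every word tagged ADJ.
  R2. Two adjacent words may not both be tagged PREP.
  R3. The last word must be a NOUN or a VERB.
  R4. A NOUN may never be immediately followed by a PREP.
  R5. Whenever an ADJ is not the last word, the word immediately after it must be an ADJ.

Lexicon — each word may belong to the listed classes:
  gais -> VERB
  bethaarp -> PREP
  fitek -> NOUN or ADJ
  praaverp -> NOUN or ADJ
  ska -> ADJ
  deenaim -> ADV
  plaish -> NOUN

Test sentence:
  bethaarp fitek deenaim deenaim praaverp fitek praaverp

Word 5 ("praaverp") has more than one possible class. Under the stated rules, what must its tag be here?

Candidates per position — 1:bethaarp {PREP}; 2:fitek {NOUN,ADJ}; 3:deenaim {ADV}; 4:deenaim {ADV}; 5:praaverp {NOUN,ADJ}; 6:fitek {NOUN,ADJ}; 7:praaverp {NOUN,ADJ}.
Word 2 cannot be ADJ — rule 1 would then fail for every completion. It is NOUN.
Word 7 cannot be ADJ — rule 3 would then fail for every completion. It is NOUN.
Word 5 cannot be ADJ — rule 5 would then fail for every completion. It is NOUN.
Word 6 cannot be ADJ — rule 5 would then fail for every completion. It is NOUN.
The unique satisfying tagging is: PREP NOUN ADV ADV NOUN NOUN NOUN.
Verifying each rule — rule 1 ✓; rule 2 ✓; rule 3 ✓; rule 4 ✓; rule 5 ✓.

NOUN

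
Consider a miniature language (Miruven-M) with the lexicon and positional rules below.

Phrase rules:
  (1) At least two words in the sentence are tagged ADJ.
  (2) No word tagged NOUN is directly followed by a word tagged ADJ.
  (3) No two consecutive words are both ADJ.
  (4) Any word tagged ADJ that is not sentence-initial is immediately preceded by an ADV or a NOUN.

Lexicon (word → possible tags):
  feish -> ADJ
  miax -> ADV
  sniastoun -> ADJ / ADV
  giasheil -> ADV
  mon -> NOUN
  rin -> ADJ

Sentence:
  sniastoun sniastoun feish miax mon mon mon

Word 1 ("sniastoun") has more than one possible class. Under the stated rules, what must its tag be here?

ADJ

Candidates per position — 1:sniastoun {ADJ,ADV}; 2:sniastoun {ADJ,ADV}; 3:feish {ADJ}; 4:miax {ADV}; 5:mon {NOUN}; 6:mon {NOUN}; 7:mon {NOUN}.
Position 2: ADJ is ruled out by rule 3; that leaves ADV.
Position 1: ADV is ruled out by rule 1; that leaves ADJ.
That leaves exactly one tagging: ADJ ADV ADJ ADV NOUN NOUN NOUN.
Verifying each rule — rule 1 satisfied; rule 2 satisfied; rule 3 satisfied; rule 4 satisfied.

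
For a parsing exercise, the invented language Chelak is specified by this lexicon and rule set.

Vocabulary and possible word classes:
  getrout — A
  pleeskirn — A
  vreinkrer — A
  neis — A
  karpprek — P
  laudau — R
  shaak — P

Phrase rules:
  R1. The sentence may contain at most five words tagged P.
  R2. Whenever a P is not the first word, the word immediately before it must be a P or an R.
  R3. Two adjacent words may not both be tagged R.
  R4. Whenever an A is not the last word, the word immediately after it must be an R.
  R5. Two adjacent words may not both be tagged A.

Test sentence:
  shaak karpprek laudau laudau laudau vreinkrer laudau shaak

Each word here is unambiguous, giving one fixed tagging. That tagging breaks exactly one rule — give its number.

3

Fixed tagging: P P R R R A R P.
Rule check: R1 ✓, R2 ✓, R3 ✗, R4 ✓, R5 ✓.
Only rule 3 fails.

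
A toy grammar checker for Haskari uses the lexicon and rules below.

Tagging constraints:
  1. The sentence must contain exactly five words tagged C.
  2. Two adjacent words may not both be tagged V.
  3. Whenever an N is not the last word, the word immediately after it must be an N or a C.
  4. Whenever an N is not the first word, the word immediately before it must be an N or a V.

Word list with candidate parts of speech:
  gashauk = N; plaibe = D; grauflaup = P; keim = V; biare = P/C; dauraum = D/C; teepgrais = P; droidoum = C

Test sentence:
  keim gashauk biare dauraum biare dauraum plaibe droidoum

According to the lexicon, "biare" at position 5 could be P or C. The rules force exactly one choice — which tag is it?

Candidates per position — 1:keim {V}; 2:gashauk {N}; 3:biare {P,C}; 4:dauraum {D,C}; 5:biare {P,C}; 6:dauraum {D,C}; 7:plaibe {D}; 8:droidoum {C}.
Position 3: tagging it P would leave rule 1 unsatisfiable, so it must be C.
Position 4: tagging it D would leave rule 1 unsatisfiable, so it must be C.
Position 5: tagging it P would leave rule 1 unsatisfiable, so it must be C.
Position 6: tagging it D would leave rule 1 unsatisfiable, so it must be C.
The only consistent sequence is: V N C C C C D C.
Checking: rule 1 ✓; rule 2 ✓; rule 3 ✓; rule 4 ✓.

C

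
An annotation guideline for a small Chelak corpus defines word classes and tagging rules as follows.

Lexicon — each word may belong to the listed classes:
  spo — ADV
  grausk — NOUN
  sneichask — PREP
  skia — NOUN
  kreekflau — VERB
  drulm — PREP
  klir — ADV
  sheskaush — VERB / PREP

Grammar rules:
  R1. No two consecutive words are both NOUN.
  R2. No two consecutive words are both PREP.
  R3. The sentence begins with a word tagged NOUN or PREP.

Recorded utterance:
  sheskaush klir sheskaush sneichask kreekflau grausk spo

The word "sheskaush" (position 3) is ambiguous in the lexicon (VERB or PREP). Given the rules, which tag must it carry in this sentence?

VERB

Candidates per position — 1:sheskaush {VERB,PREP}; 2:klir {ADV}; 3:sheskaush {VERB,PREP}; 4:sneichask {PREP}; 5:kreekflau {VERB}; 6:grausk {NOUN}; 7:spo {ADV}.
Word 1 cannot be VERB — rule 3 would then fail for every completion. It is PREP.
Word 3 cannot be PREP — rule 2 would then fail for every completion. It is VERB.
So the tagging must be: PREP ADV VERB PREP VERB NOUN ADV.
Verifying each rule — rule 1 ok; rule 2 ok; rule 3 ok.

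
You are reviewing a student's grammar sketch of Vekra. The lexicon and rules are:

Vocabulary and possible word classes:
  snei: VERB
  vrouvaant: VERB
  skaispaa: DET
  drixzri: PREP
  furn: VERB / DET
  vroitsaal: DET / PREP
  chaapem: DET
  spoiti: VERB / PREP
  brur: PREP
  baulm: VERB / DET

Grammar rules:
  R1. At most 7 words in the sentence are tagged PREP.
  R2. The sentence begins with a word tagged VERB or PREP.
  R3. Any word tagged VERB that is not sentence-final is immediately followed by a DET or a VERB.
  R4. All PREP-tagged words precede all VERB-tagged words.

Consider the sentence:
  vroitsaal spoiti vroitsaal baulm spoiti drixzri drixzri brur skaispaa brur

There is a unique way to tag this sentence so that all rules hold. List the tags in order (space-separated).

Candidates per position — 1:vroitsaal {DET,PREP}; 2:spoiti {VERB,PREP}; 3:vroitsaal {DET,PREP}; 4:baulm {VERB,DET}; 5:spoiti {VERB,PREP}; 6:drixzri {PREP}; 7:drixzri {PREP}; 8:brur {PREP}; 9:skaispaa {DET}; 10:brur {PREP}.
Position 1: DET is ruled out by rule 2; that leaves PREP.
Position 2: VERB is ruled out by rule 4; that leaves PREP.
Position 4: VERB is ruled out by rule 3; that leaves DET.
Position 5: VERB is ruled out by rule 3; that leaves PREP.
Position 3: PREP is ruled out by rule 1; that leaves DET.
That leaves exactly one tagging: PREP PREP DET DET PREP PREP PREP PREP DET PREP.
Rule-by-rule: rule 1 ✓; rule 2 ✓; rule 3 ✓; rule 4 ✓.

PREP PREP DET DET PREP PREP PREP PREP DET PREP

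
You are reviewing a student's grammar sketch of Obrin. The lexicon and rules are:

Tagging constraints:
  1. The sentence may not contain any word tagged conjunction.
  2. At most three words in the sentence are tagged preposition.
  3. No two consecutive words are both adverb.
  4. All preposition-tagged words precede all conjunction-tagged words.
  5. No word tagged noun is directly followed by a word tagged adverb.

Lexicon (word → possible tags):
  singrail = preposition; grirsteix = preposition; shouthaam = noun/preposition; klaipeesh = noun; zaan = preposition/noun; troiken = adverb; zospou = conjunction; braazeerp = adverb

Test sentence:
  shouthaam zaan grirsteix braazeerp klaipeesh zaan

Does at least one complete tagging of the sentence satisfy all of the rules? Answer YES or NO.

Candidates per position — 1:shouthaam {noun,preposition}; 2:zaan {preposition,noun}; 3:grirsteix {preposition}; 4:braazeerp {adverb}; 5:klaipeesh {noun}; 6:zaan {preposition,noun}.
One satisfying assignment: preposition preposition preposition adverb noun noun.
Checking: rule 1 ✓; rule 2 ✓; rule 3 ✓; rule 4 ✓; rule 5 ✓.

YES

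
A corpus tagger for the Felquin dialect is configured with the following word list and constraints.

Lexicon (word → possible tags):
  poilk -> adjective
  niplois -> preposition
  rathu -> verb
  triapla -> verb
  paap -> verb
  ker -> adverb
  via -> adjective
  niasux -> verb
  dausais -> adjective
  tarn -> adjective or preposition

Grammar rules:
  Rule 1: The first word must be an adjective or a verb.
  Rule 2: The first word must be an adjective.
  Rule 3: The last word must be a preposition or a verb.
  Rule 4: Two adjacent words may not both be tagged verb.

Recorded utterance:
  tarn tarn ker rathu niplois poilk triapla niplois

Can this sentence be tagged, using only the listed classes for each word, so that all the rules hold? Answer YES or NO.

YES

Candidates per position — 1:tarn {adjective,preposition}; 2:tarn {adjective,preposition}; 3:ker {adverb}; 4:rathu {verb}; 5:niplois {preposition}; 6:poilk {adjective}; 7:triapla {verb}; 8:niplois {preposition}.
One satisfying assignment: adjective preposition adverb verb preposition adjective verb preposition.
Check: rule 1 ok; rule 2 ok; rule 3 ok; rule 4 ok.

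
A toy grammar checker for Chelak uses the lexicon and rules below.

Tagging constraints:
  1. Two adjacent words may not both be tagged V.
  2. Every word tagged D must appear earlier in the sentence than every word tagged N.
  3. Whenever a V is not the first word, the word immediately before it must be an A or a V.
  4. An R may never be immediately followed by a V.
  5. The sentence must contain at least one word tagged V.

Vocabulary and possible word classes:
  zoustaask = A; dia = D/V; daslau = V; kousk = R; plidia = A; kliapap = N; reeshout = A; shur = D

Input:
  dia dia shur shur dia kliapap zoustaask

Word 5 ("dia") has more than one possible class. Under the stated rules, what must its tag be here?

Candidates per position — 1:dia {D,V}; 2:dia {D,V}; 3:shur {D}; 4:shur {D}; 5:dia {D,V}; 6:kliapap {N}; 7:zoustaask {A}.
Word 5 cannot be V — rule 3 would then fail for every completion. It is D.
The remaining ambiguous positions (1, 2) are resolved jointly — only one combination satisfies every rule.
So the tagging must be: V D D D D N A.
Verifying each rule — rule 1 holds; rule 2 holds; rule 3 holds; rule 4 holds; rule 5 holds.

D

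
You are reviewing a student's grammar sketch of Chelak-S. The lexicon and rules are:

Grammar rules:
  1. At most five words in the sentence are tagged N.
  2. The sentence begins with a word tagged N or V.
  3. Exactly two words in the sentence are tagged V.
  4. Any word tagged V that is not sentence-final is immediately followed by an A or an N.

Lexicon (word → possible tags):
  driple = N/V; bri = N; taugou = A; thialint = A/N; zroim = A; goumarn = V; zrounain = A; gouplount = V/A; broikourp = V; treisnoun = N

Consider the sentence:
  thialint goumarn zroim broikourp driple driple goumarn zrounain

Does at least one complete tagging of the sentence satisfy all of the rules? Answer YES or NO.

NO

Candidates per position — 1:thialint {A,N}; 2:goumarn {V}; 3:zroim {A}; 4:broikourp {V}; 5:driple {N,V}; 6:driple {N,V}; 7:goumarn {V}; 8:zrounain {A}.
Rule 3 cannot be satisfied by any choice of tags from the lexicon.
So there is no consistent tagging.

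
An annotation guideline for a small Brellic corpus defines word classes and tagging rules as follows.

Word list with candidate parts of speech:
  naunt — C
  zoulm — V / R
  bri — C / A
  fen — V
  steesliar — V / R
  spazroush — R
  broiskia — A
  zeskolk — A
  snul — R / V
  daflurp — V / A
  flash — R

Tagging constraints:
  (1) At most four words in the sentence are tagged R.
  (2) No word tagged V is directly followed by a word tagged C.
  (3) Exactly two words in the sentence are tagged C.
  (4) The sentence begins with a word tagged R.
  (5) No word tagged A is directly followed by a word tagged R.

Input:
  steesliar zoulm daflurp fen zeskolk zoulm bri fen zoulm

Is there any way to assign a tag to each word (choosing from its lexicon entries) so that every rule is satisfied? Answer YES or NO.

NO

Candidates per position — 1:steesliar {V,R}; 2:zoulm {V,R}; 3:daflurp {V,A}; 4:fen {V}; 5:zeskolk {A}; 6:zoulm {V,R}; 7:bri {C,A}; 8:fen {V}; 9:zoulm {V,R}.
Rule 3 cannot be satisfied by any choice of tags from the lexicon.
So there is no consistent tagging.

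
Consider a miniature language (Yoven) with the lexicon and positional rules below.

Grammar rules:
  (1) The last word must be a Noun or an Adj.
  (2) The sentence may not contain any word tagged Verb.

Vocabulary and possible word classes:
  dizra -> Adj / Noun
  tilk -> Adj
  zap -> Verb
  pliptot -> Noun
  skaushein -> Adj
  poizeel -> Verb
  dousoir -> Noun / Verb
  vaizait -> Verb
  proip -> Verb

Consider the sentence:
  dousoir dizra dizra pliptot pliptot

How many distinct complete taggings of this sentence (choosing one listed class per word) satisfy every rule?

4

Candidates per position — 1:dousoir {Noun,Verb}; 2:dizra {Adj,Noun}; 3:dizra {Adj,Noun}; 4:pliptot {Noun}; 5:pliptot {Noun}.
There are 8 candidate sequences in total.
The sequences that satisfy every rule: Noun Adj Adj Noun Noun; Noun Adj Noun Noun Noun; Noun Noun Adj Noun Noun; Noun Noun Noun Noun Noun.
Count = 4.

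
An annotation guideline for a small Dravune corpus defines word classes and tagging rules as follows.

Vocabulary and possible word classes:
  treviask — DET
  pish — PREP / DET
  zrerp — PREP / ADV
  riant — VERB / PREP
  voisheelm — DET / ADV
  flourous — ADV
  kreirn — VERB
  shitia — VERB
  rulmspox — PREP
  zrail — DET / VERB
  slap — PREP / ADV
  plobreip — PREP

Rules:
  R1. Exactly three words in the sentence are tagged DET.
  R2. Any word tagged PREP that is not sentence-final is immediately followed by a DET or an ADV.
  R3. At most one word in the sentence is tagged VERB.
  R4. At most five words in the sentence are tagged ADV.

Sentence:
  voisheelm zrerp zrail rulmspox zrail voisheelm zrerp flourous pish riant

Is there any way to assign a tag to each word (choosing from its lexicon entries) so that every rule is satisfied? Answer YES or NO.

Candidates per position — 1:voisheelm {DET,ADV}; 2:zrerp {PREP,ADV}; 3:zrail {DET,VERB}; 4:rulmspox {PREP}; 5:zrail {DET,VERB}; 6:voisheelm {DET,ADV}; 7:zrerp {PREP,ADV}; 8:flourous {ADV}; 9:pish {PREP,DET}; 10:riant {VERB,PREP}.
One satisfying assignment: ADV ADV VERB PREP DET DET PREP ADV DET PREP.
Verifying each rule — rule 1 holds; rule 2 holds; rule 3 holds; rule 4 holds.

YES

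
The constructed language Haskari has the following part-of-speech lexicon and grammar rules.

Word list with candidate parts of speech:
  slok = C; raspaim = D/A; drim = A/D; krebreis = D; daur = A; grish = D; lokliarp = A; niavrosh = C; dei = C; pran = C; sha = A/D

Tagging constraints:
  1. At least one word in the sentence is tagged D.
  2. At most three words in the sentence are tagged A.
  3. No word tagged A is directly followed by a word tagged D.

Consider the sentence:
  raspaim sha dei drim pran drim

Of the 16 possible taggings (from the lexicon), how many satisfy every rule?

Candidates per position — 1:raspaim {D,A}; 2:sha {A,D}; 3:dei {C}; 4:drim {A,D}; 5:pran {C}; 6:drim {A,D}.
There are 16 candidate sequences in total.
Checking each against the rules leaves 11 sequences.
Count = 11.

11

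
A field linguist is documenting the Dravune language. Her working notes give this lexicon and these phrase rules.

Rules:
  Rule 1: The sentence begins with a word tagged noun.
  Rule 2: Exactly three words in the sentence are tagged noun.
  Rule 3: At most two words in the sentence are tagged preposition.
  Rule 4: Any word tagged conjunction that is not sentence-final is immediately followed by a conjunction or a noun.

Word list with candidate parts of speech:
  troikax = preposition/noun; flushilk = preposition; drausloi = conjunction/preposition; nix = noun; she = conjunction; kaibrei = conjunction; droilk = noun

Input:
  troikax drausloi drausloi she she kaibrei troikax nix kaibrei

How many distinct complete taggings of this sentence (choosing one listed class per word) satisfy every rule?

Candidates per position — 1:troikax {preposition,noun}; 2:drausloi {conjunction,preposition}; 3:drausloi {conjunction,preposition}; 4:she {conjunction}; 5:she {conjunction}; 6:kaibrei {conjunction}; 7:troikax {preposition,noun}; 8:nix {noun}; 9:kaibrei {conjunction}.
There are 16 candidate sequences in total.
The sequences that satisfy every rule: noun conjunction conjunction conjunction conjunction conjunction noun noun conjunction; noun preposition conjunction conjunction conjunction conjunction noun noun conjunction; noun preposition preposition conjunction conjunction conjunction noun noun conjunction.
Count = 3.

3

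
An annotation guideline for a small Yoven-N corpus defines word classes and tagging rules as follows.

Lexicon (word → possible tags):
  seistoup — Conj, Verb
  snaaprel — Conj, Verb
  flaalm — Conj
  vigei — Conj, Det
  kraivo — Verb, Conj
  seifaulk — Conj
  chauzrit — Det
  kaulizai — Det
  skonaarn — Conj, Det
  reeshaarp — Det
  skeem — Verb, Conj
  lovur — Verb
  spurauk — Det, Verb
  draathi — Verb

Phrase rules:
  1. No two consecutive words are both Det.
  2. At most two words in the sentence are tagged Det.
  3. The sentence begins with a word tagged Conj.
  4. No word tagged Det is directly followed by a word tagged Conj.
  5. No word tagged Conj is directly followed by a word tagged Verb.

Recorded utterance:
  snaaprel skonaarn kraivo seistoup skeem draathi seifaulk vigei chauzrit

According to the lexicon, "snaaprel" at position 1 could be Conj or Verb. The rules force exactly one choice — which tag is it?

Candidates per position — 1:snaaprel {Conj,Verb}; 2:skonaarn {Conj,Det}; 3:kraivo {Verb,Conj}; 4:seistoup {Conj,Verb}; 5:skeem {Verb,Conj}; 6:draathi {Verb}; 7:seifaulk {Conj}; 8:vigei {Conj,Det}; 9:chauzrit {Det}.
At position 1, choosing Verb makes rule 3 impossible to satisfy; hence Conj.
At position 2, choosing Conj makes rule 5 impossible to satisfy; hence Det.
At position 3, choosing Conj makes rule 4 impossible to satisfy; hence Verb.
At position 4, choosing Conj makes rule 5 impossible to satisfy; hence Verb.
At position 5, choosing Conj makes rule 5 impossible to satisfy; hence Verb.
At position 8, choosing Det makes rule 1 impossible to satisfy; hence Conj.
That leaves exactly one tagging: Conj Det Verb Verb Verb Verb Conj Conj Det.
Rule-by-rule: rule 1 holds; rule 2 holds; rule 3 holds; rule 4 holds; rule 5 holds.

Conj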